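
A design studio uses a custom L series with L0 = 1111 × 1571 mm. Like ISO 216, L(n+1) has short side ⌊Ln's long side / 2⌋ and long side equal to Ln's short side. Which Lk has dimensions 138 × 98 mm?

L7

L0: 1111 × 1571 mm
L1: 785 × 1111 mm
L2: 555 × 785 mm
L3: 392 × 555 mm
L4: 277 × 392 mm
L5: 196 × 277 mm
L6: 138 × 196 mm
L7: 98 × 138 mm
L8: 69 × 98 mm
→ matches L7.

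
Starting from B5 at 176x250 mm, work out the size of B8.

62 × 88 mm

B6: ⌊250/2⌋ × 176 = 125 × 176 mm
B7: ⌊176/2⌋ × 125 = 88 × 125 mm
B8: ⌊125/2⌋ × 88 = 62 × 88 mm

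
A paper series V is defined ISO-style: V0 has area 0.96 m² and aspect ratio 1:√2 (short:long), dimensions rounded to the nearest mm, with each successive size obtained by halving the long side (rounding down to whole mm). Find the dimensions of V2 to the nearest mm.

412 × 582 mm

Let V0's short side be w mm. w · w√2 = 0.96 m² = 960,000 mm², so w ≈ 823.9 mm and w√2 ≈ 1165.2 mm → V0 = 824 × 1165 mm.
V1: ⌊1165/2⌋ × 824 = 582 × 824 mm
V2: ⌊824/2⌋ × 582 = 412 × 582 mm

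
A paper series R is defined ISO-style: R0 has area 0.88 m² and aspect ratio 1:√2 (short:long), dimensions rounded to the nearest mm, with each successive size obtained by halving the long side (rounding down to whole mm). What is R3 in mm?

Let R0's short side be w mm. w · w√2 = 0.88 m² = 880,000 mm², so w ≈ 788.8 mm and w√2 ≈ 1115.6 mm → R0 = 789 × 1116 mm.
R1: ⌊1116/2⌋ × 789 = 558 × 789 mm
R2: ⌊789/2⌋ × 558 = 394 × 558 mm
R3: ⌊558/2⌋ × 394 = 279 × 394 mm

279 × 394 mm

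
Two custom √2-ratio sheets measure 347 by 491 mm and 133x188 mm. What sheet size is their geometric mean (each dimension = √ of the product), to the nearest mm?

Short side: √(347 · 133) = √46151 ≈ 214.8 → 215 mm
Long side: √(491 · 188) = √92308 ≈ 303.8 → 304 mm

215 × 304 mm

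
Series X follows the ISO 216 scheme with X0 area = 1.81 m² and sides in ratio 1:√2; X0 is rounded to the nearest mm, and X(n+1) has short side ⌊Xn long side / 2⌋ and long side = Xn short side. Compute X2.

565 × 800 mm

Let X0's short side be w mm. w · w√2 = 1.81 m² = 1,810,000 mm², so w ≈ 1131.3 mm and w√2 ≈ 1599.9 mm → X0 = 1131 × 1600 mm.
X1: ⌊1600/2⌋ × 1131 = 800 × 1131 mm
X2: ⌊1131/2⌋ × 800 = 565 × 800 mm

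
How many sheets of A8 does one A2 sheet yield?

Each ISO step halves the sheet: 1 × A2 → 2 × A3 → 4 × A4 → 8 × A5 → …
From A2 to A8 is 6 halving steps: 2^6 = 64.

64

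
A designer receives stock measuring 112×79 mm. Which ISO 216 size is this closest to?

C7 (81 × 114 mm)

Aspect ratio 112/79 ≈ 1.418 — close to the ISO √2 ≈ 1.414.
In the C-series (envelope sizes, between A and B): C7 = 81 × 114 mm.
Off by 4 mm total — nearest standard size.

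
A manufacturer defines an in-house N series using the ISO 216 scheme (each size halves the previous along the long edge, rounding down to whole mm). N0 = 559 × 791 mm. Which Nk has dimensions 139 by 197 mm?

N4

N0: 559 × 791 mm
N1: 395 × 559 mm
N2: 279 × 395 mm
N3: 197 × 279 mm
N4: 139 × 197 mm
N5: 98 × 139 mm
→ matches N4.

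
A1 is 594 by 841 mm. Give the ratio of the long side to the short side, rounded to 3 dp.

1.416

841 / 594 = 1.416
ISO 216 targets √2 ≈ 1.414; the +0.002 deviation is from mm rounding.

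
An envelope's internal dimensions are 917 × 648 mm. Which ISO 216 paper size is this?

C1 (648 × 917 mm)

Aspect ratio 917/648 ≈ 1.415 — close to the ISO √2 ≈ 1.414.
In the C-series (envelope sizes, between A and B): C1 = 648 × 917 mm.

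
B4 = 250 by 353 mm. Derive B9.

B5: ⌊353/2⌋ × 250 = 176 × 250 mm
B6: ⌊250/2⌋ × 176 = 125 × 176 mm
B7: ⌊176/2⌋ × 125 = 88 × 125 mm
B8: ⌊125/2⌋ × 88 = 62 × 88 mm
B9: ⌊88/2⌋ × 62 = 44 × 62 mm

44 × 62 mm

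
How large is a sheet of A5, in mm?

148 × 210 mm

A0 = 841 × 1189 mm (A0 has area 1 m², aspect 1:√2).
A1: ⌊1189/2⌋ × 841 = 594 × 841 mm
A2: ⌊841/2⌋ × 594 = 420 × 594 mm
A3: ⌊594/2⌋ × 420 = 297 × 420 mm
A4: ⌊420/2⌋ × 297 = 210 × 297 mm
A5: ⌊297/2⌋ × 210 = 148 × 210 mm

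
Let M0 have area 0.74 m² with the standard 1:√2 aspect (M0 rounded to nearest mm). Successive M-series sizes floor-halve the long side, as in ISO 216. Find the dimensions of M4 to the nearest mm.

180 × 255 mm

Let M0's short side be w mm. w · w√2 = 0.74 m² = 740,000 mm², so w ≈ 723.4 mm and w√2 ≈ 1023.0 mm → M0 = 723 × 1023 mm.
M1: ⌊1023/2⌋ × 723 = 511 × 723 mm
M2: ⌊723/2⌋ × 511 = 361 × 511 mm
M3: ⌊511/2⌋ × 361 = 255 × 361 mm
M4: ⌊361/2⌋ × 255 = 180 × 255 mm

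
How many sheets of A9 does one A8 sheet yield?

A8 = 52 × 74 mm; A9 = 37 × 52 mm.
Each halving step doubles the count; 1 step from A8 to A9.
2^1 = 2.

2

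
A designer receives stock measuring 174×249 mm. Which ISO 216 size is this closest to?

Aspect ratio 249/174 ≈ 1.431 (ISO target is √2 ≈ 1.414).
In the B-series (B0 = 1000 × 1414 mm): B5 = 176 × 250 mm.
Off by 3 mm total — nearest standard size.

B5 (176 × 250 mm)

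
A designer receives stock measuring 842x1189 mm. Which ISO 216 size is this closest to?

A0 (841 × 1189 mm)

Aspect ratio 1189/842 ≈ 1.412 — close to the ISO √2 ≈ 1.414.
In the A-series (A0 area = 1 m²): A0 = 841 × 1189 mm.
Off by 1 mm total — nearest standard size.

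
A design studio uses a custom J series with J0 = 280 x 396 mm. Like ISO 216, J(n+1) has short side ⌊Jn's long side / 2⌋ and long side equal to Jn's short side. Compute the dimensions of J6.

J1: ⌊396/2⌋ × 280 = 198 × 280 mm
J2: ⌊280/2⌋ × 198 = 140 × 198 mm
J3: ⌊198/2⌋ × 140 = 99 × 140 mm
J4: ⌊140/2⌋ × 99 = 70 × 99 mm
J5: ⌊99/2⌋ × 70 = 49 × 70 mm
J6: ⌊70/2⌋ × 49 = 35 × 49 mm

35 × 49 mm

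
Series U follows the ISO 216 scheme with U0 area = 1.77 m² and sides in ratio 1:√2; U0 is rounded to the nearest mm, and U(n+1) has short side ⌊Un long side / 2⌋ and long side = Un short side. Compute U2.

Let U0's short side be w mm. w · w√2 = 1.77 m² = 1,770,000 mm², so w ≈ 1118.7 mm and w√2 ≈ 1582.1 mm → U0 = 1119 × 1582 mm.
U1: ⌊1582/2⌋ × 1119 = 791 × 1119 mm
U2: ⌊1119/2⌋ × 791 = 559 × 791 mm

559 × 791 mm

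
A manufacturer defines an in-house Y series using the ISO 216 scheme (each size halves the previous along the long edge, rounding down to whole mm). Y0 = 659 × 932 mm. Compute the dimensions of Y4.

164 × 233 mm

Y1 = 466 × 659 mm (from Y0 by 1 halving).
Y2: ⌊659/2⌋ × 466 = 329 × 466 mm
Y3: ⌊466/2⌋ × 329 = 233 × 329 mm
Y4: ⌊329/2⌋ × 233 = 164 × 233 mm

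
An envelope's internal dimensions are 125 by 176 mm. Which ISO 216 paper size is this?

Aspect ratio 176/125 ≈ 1.408 — close to the ISO √2 ≈ 1.414.
In the B-series (B0 = 1000 × 1414 mm): B6 = 125 × 176 mm.

B6 (125 × 176 mm)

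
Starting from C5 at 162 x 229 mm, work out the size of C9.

C6: ⌊229/2⌋ × 162 = 114 × 162 mm
C7: ⌊162/2⌋ × 114 = 81 × 114 mm
C8: ⌊114/2⌋ × 81 = 57 × 81 mm
C9: ⌊81/2⌋ × 57 = 40 × 57 mm

40 × 57 mm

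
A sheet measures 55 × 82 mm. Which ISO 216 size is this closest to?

Aspect ratio 82/55 ≈ 1.491 (ISO target is √2 ≈ 1.414).
In the C-series (envelope sizes, between A and B): C8 = 57 × 81 mm.
Off by 3 mm total — nearest standard size.

C8 (57 × 81 mm)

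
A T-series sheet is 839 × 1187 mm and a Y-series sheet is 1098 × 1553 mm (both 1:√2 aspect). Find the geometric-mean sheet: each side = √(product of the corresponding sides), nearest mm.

Short side: √(839 · 1098) = √921222 ≈ 959.8 → 960 mm
Long side: √(1187 · 1553) = √1843411 ≈ 1357.7 → 1358 mm

960 × 1358 mm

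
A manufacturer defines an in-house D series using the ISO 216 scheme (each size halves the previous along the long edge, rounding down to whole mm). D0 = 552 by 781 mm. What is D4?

D1: ⌊781/2⌋ × 552 = 390 × 552 mm
D2: ⌊552/2⌋ × 390 = 276 × 390 mm
D3: ⌊390/2⌋ × 276 = 195 × 276 mm
D4: ⌊276/2⌋ × 195 = 138 × 195 mm

138 × 195 mm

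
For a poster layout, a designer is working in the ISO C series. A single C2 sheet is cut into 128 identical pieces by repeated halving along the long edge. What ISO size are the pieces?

128 = 2^7, so 7 halving steps.
C2 → C3 → … → C9 after 7 steps.

C9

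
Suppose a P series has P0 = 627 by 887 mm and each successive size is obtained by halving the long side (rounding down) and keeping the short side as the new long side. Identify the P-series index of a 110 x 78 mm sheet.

P6

P0: 627 × 887 mm
P1: 443 × 627 mm
P2: 313 × 443 mm
P3: 221 × 313 mm
P4: 156 × 221 mm
P5: 110 × 156 mm
P6: 78 × 110 mm
P7: 55 × 78 mm
→ matches P6.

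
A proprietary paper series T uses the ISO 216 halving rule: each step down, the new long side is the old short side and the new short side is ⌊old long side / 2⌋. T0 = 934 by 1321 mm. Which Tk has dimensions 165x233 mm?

T5

T0: 934 × 1321 mm
T1: 660 × 934 mm
T2: 467 × 660 mm
T3: 330 × 467 mm
T4: 233 × 330 mm
T5: 165 × 233 mm
T6: 116 × 165 mm
→ matches T5.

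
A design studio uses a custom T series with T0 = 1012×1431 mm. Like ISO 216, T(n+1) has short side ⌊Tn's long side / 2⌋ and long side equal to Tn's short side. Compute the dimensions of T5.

T1: ⌊1431/2⌋ × 1012 = 715 × 1012 mm
T2: ⌊1012/2⌋ × 715 = 506 × 715 mm
T3: ⌊715/2⌋ × 506 = 357 × 506 mm
T4: ⌊506/2⌋ × 357 = 253 × 357 mm
T5: ⌊357/2⌋ × 253 = 178 × 253 mm

178 × 253 mm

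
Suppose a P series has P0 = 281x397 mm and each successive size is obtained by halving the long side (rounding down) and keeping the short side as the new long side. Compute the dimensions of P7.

24 × 35 mm

P1 = 198 × 281 mm (from P0 by 1 halving).
P2: ⌊281/2⌋ × 198 = 140 × 198 mm
P3: ⌊198/2⌋ × 140 = 99 × 140 mm
P4: ⌊140/2⌋ × 99 = 70 × 99 mm
P5: ⌊99/2⌋ × 70 = 49 × 70 mm
P6: ⌊70/2⌋ × 49 = 35 × 49 mm
P7: ⌊49/2⌋ × 35 = 24 × 35 mm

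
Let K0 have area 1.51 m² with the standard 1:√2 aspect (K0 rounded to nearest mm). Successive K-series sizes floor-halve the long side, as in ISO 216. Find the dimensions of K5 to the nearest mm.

Let K0's short side be w mm. w · w√2 = 1.51 m² = 1,510,000 mm², so w ≈ 1033.3 mm and w√2 ≈ 1461.3 mm → K0 = 1033 × 1461 mm.
K1: ⌊1461/2⌋ × 1033 = 730 × 1033 mm
K2: ⌊1033/2⌋ × 730 = 516 × 730 mm
K3: ⌊730/2⌋ × 516 = 365 × 516 mm
K4: ⌊516/2⌋ × 365 = 258 × 365 mm
K5: ⌊365/2⌋ × 258 = 182 × 258 mm

182 × 258 mm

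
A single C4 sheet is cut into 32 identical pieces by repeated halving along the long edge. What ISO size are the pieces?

C9

32 = 2^5, so 5 halving steps.
C4 → C5 → … → C9 after 5 steps.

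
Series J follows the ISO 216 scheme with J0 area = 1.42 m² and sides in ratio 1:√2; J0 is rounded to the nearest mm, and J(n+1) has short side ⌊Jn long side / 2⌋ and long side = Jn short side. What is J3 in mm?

354 × 501 mm

Let J0's short side be w mm. w · w√2 = 1.42 m² = 1,420,000 mm², so w ≈ 1002.0 mm and w√2 ≈ 1417.1 mm → J0 = 1002 × 1417 mm.
J1: ⌊1417/2⌋ × 1002 = 708 × 1002 mm
J2: ⌊1002/2⌋ × 708 = 501 × 708 mm
J3: ⌊708/2⌋ × 501 = 354 × 501 mm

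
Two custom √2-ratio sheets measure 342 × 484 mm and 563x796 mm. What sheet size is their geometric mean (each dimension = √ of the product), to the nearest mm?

Short side: √(342 · 563) = √192546 ≈ 438.8 → 439 mm
Long side: √(484 · 796) = √385264 ≈ 620.7 → 621 mm

439 × 621 mm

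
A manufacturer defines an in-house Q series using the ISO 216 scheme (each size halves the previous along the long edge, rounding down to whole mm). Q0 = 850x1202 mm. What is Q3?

Q1: ⌊1202/2⌋ × 850 = 601 × 850 mm
Q2: ⌊850/2⌋ × 601 = 425 × 601 mm
Q3: ⌊601/2⌋ × 425 = 300 × 425 mm

300 × 425 mm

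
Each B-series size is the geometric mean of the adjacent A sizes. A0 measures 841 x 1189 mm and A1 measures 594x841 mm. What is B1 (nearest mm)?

707 × 1000 mm

Short side: √(841 · 594) = √499554 ≈ 706.8 → 707 mm
Long side: √(1189 · 841) = √999949 ≈ 1000.0 → 1000 mm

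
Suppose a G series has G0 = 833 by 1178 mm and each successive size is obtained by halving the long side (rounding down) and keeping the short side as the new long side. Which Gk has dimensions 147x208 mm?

G0: 833 × 1178 mm
G1: 589 × 833 mm
G2: 416 × 589 mm
G3: 294 × 416 mm
G4: 208 × 294 mm
G5: 147 × 208 mm
G6: 104 × 147 mm
→ matches G5.

G5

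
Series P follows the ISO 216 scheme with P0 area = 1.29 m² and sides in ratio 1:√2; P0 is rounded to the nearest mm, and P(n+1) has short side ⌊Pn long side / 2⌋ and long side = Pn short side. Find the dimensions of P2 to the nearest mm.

477 × 675 mm

Let P0's short side be w mm. w · w√2 = 1.29 m² = 1,290,000 mm², so w ≈ 955.1 mm and w√2 ≈ 1350.7 mm → P0 = 955 × 1351 mm.
P1: ⌊1351/2⌋ × 955 = 675 × 955 mm
P2: ⌊955/2⌋ × 675 = 477 × 675 mm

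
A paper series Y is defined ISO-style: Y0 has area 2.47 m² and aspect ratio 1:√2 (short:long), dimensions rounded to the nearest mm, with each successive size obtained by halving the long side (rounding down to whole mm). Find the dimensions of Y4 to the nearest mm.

Let Y0's short side be w mm. w · w√2 = 2.47 m² = 2,470,000 mm², so w ≈ 1321.6 mm and w√2 ≈ 1869.0 mm → Y0 = 1322 × 1869 mm.
Y1: ⌊1869/2⌋ × 1322 = 934 × 1322 mm
Y2: ⌊1322/2⌋ × 934 = 661 × 934 mm
Y3: ⌊934/2⌋ × 661 = 467 × 661 mm
Y4: ⌊661/2⌋ × 467 = 330 × 467 mm

330 × 467 mm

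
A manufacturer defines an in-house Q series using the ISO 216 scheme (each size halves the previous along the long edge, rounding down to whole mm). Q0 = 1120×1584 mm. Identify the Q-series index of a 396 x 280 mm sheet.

Q4

Q0: 1120 × 1584 mm
Q1: 792 × 1120 mm
Q2: 560 × 792 mm
Q3: 396 × 560 mm
Q4: 280 × 396 mm
Q5: 198 × 280 mm
→ matches Q4.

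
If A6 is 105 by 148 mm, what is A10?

A7: ⌊148/2⌋ × 105 = 74 × 105 mm
A8: ⌊105/2⌋ × 74 = 52 × 74 mm
A9: ⌊74/2⌋ × 52 = 37 × 52 mm
A10: ⌊52/2⌋ × 37 = 26 × 37 mm

26 × 37 mm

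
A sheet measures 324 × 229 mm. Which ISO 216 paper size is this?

Aspect ratio 324/229 ≈ 1.415 — close to the ISO √2 ≈ 1.414.
In the C-series (envelope sizes, between A and B): C4 = 229 × 324 mm.

C4 (229 × 324 mm)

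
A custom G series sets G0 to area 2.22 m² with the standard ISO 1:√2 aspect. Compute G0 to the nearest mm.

1253 × 1772 mm

Let the short side be w mm. Then w · w√2 = 2.22 m² = 2,220,000 mm².
w² = 2,220,000/√2, so w ≈ 1252.9 mm; long side = w√2 ≈ 1771.9 mm.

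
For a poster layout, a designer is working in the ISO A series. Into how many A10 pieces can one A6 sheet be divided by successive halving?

A6 = 105 × 148 mm; A10 = 26 × 37 mm.
Each halving step doubles the count; 4 steps from A6 to A10.
2^4 = 16.

16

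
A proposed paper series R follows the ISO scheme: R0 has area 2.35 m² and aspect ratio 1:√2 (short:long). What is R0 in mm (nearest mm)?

Let the short side be w mm. Then w · w√2 = 2.35 m² = 2,350,000 mm².
w² = 2,350,000/√2, so w ≈ 1289.1 mm; long side = w√2 ≈ 1823.0 mm.

1289 × 1823 mm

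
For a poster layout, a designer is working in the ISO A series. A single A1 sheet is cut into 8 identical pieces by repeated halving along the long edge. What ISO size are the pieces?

8 = 2^3, so 3 halving steps.
A1 → A2 → … → A4 after 3 steps.

A4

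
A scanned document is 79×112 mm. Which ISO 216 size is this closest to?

C7 (81 × 114 mm)

Aspect ratio 112/79 ≈ 1.418 — close to the ISO √2 ≈ 1.414.
In the C-series (envelope sizes, between A and B): C7 = 81 × 114 mm.
Off by 4 mm total — nearest standard size.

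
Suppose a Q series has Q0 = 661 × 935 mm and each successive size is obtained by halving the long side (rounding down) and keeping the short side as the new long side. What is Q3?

Q1: ⌊935/2⌋ × 661 = 467 × 661 mm
Q2: ⌊661/2⌋ × 467 = 330 × 467 mm
Q3: ⌊467/2⌋ × 330 = 233 × 330 mm

233 × 330 mm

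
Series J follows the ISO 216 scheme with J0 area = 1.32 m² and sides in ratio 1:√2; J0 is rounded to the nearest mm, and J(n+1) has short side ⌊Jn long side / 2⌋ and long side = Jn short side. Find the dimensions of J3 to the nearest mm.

Let J0's short side be w mm. w · w√2 = 1.32 m² = 1,320,000 mm², so w ≈ 966.1 mm and w√2 ≈ 1366.3 mm → J0 = 966 × 1366 mm.
J1: ⌊1366/2⌋ × 966 = 683 × 966 mm
J2: ⌊966/2⌋ × 683 = 483 × 683 mm
J3: ⌊683/2⌋ × 483 = 341 × 483 mm

341 × 483 mm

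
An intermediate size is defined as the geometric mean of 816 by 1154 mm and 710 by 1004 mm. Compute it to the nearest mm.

761 × 1076 mm

Short side: √(816 · 710) = √579360 ≈ 761.2 → 761 mm
Long side: √(1154 · 1004) = √1158616 ≈ 1076.4 → 1076 mm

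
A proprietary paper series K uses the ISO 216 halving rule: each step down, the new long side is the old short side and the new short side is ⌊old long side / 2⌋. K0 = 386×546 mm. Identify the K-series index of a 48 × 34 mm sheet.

K7

K0: 386 × 546 mm
K1: 273 × 386 mm
K2: 193 × 273 mm
K3: 136 × 193 mm
K4: 96 × 136 mm
K5: 68 × 96 mm
K6: 48 × 68 mm
K7: 34 × 48 mm
K8: 24 × 34 mm
→ matches K7.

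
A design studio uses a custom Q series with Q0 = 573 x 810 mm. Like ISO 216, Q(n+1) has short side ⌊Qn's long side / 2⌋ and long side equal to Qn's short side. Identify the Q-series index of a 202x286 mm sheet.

Q0: 573 × 810 mm
Q1: 405 × 573 mm
Q2: 286 × 405 mm
Q3: 202 × 286 mm
Q4: 143 × 202 mm
→ matches Q3.

Q3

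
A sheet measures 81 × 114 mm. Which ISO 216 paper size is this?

C7 (81 × 114 mm)

Aspect ratio 114/81 ≈ 1.407 — close to the ISO √2 ≈ 1.414.
In the C-series (envelope sizes, between A and B): C7 = 81 × 114 mm.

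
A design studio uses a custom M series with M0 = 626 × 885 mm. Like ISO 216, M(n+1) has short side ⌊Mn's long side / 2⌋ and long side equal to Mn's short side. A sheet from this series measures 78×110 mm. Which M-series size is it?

M6

M0: 626 × 885 mm
M1: 442 × 626 mm
M2: 313 × 442 mm
M3: 221 × 313 mm
M4: 156 × 221 mm
M5: 110 × 156 mm
M6: 78 × 110 mm
M7: 55 × 78 mm
→ matches M6.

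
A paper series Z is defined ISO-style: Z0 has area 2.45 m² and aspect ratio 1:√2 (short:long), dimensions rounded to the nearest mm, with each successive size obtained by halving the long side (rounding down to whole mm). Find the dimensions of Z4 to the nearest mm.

329 × 465 mm

Let Z0's short side be w mm. w · w√2 = 2.45 m² = 2,450,000 mm², so w ≈ 1316.2 mm and w√2 ≈ 1861.4 mm → Z0 = 1316 × 1861 mm.
Z1: ⌊1861/2⌋ × 1316 = 930 × 1316 mm
Z2: ⌊1316/2⌋ × 930 = 658 × 930 mm
Z3: ⌊930/2⌋ × 658 = 465 × 658 mm
Z4: ⌊658/2⌋ × 465 = 329 × 465 mm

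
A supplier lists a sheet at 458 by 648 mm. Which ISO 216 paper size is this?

Aspect ratio 648/458 ≈ 1.415 — close to the ISO √2 ≈ 1.414.
In the C-series (envelope sizes, between A and B): C2 = 458 × 648 mm.

C2 (458 × 648 mm)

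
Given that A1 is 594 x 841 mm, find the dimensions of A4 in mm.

A2: ⌊841/2⌋ × 594 = 420 × 594 mm
A3: ⌊594/2⌋ × 420 = 297 × 420 mm
A4: ⌊420/2⌋ × 297 = 210 × 297 mm

210 × 297 mm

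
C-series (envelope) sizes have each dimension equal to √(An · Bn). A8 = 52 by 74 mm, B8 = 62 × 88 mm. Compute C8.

57 × 81 mm

Short side: √(52 · 62) = √3224 ≈ 56.8 → 57 mm
Long side: √(74 · 88) = √6512 ≈ 80.7 → 81 mm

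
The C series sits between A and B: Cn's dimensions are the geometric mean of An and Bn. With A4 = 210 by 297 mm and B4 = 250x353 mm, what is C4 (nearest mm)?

229 × 324 mm

Short side: √(210 · 250) = √52500 ≈ 229.1 → 229 mm
Long side: √(297 · 353) = √104841 ≈ 323.8 → 324 mm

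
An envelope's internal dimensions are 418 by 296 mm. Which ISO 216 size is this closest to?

A3 (297 × 420 mm)

Aspect ratio 418/296 ≈ 1.412 — close to the ISO √2 ≈ 1.414.
In the A-series (A0 area = 1 m²): A3 = 297 × 420 mm.
Off by 3 mm total — nearest standard size.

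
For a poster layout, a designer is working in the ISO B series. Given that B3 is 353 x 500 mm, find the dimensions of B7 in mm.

B4: ⌊500/2⌋ × 353 = 250 × 353 mm
B5: ⌊353/2⌋ × 250 = 176 × 250 mm
B6: ⌊250/2⌋ × 176 = 125 × 176 mm
B7: ⌊176/2⌋ × 125 = 88 × 125 mm

88 × 125 mm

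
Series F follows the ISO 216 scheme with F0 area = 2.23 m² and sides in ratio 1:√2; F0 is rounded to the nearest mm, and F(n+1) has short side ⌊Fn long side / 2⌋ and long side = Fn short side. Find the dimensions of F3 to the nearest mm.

Let F0's short side be w mm. w · w√2 = 2.23 m² = 2,230,000 mm², so w ≈ 1255.7 mm and w√2 ≈ 1775.9 mm → F0 = 1256 × 1776 mm.
F1: ⌊1776/2⌋ × 1256 = 888 × 1256 mm
F2: ⌊1256/2⌋ × 888 = 628 × 888 mm
F3: ⌊888/2⌋ × 628 = 444 × 628 mm

444 × 628 mm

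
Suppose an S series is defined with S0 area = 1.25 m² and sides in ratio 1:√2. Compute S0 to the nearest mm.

Let the short side be w mm. Then w · w√2 = 1.25 m² = 1,250,000 mm².
w² = 1,250,000/√2, so w ≈ 940.2 mm; long side = w√2 ≈ 1329.6 mm.

940 × 1330 mm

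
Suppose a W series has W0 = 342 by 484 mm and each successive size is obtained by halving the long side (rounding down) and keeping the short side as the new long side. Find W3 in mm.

121 × 171 mm

W1 = 242 × 342 mm (from W0 by 1 halving).
W2: ⌊342/2⌋ × 242 = 171 × 242 mm
W3: ⌊242/2⌋ × 171 = 121 × 171 mm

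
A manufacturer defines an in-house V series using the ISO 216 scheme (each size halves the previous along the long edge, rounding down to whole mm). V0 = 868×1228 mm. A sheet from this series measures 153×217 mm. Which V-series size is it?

V5

V0: 868 × 1228 mm
V1: 614 × 868 mm
V2: 434 × 614 mm
V3: 307 × 434 mm
V4: 217 × 307 mm
V5: 153 × 217 mm
V6: 108 × 153 mm
→ matches V5.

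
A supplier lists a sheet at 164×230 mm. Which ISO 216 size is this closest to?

C5 (162 × 229 mm)

Aspect ratio 230/164 ≈ 1.402 — close to the ISO √2 ≈ 1.414.
In the C-series (envelope sizes, between A and B): C5 = 162 × 229 mm.
Off by 3 mm total — nearest standard size.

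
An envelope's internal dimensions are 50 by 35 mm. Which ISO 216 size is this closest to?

A9 (37 × 52 mm)

Aspect ratio 50/35 ≈ 1.429 — close to the ISO √2 ≈ 1.414.
In the A-series (A0 area = 1 m²): A9 = 37 × 52 mm.
Off by 4 mm total — nearest standard size.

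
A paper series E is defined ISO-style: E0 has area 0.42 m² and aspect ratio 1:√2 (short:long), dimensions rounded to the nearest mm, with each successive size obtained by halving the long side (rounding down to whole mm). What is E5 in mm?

96 × 136 mm

Let E0's short side be w mm. w · w√2 = 0.42 m² = 420,000 mm², so w ≈ 545.0 mm and w√2 ≈ 770.7 mm → E0 = 545 × 771 mm.
E1: ⌊771/2⌋ × 545 = 385 × 545 mm
E2: ⌊545/2⌋ × 385 = 272 × 385 mm
E3: ⌊385/2⌋ × 272 = 192 × 272 mm
E4: ⌊272/2⌋ × 192 = 136 × 192 mm
E5: ⌊192/2⌋ × 136 = 96 × 136 mm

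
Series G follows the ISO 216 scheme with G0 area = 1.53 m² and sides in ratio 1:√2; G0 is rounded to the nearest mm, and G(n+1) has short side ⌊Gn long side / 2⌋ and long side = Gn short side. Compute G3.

367 × 520 mm

Let G0's short side be w mm. w · w√2 = 1.53 m² = 1,530,000 mm², so w ≈ 1040.1 mm and w√2 ≈ 1471.0 mm → G0 = 1040 × 1471 mm.
G1: ⌊1471/2⌋ × 1040 = 735 × 1040 mm
G2: ⌊1040/2⌋ × 735 = 520 × 735 mm
G3: ⌊735/2⌋ × 520 = 367 × 520 mm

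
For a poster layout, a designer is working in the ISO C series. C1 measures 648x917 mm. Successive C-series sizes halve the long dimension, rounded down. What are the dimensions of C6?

C2: ⌊917/2⌋ × 648 = 458 × 648 mm
C3: ⌊648/2⌋ × 458 = 324 × 458 mm
C4: ⌊458/2⌋ × 324 = 229 × 324 mm
C5: ⌊324/2⌋ × 229 = 162 × 229 mm
C6: ⌊229/2⌋ × 162 = 114 × 162 mm

114 × 162 mm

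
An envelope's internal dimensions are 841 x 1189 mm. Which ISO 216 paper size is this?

Aspect ratio 1189/841 ≈ 1.414 — close to the ISO √2 ≈ 1.414.
In the A-series (A0 area = 1 m²): A0 = 841 × 1189 mm.

A0 (841 × 1189 mm)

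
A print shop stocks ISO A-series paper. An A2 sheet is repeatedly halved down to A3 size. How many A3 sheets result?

2

A2 = 420 × 594 mm; A3 = 297 × 420 mm.
Each halving step doubles the count; 1 step from A2 to A3.
2^1 = 2.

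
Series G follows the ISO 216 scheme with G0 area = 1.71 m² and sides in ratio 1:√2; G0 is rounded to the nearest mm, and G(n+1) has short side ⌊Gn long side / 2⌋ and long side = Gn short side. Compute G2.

550 × 777 mm

Let G0's short side be w mm. w · w√2 = 1.71 m² = 1,710,000 mm², so w ≈ 1099.6 mm and w√2 ≈ 1555.1 mm → G0 = 1100 × 1555 mm.
G1: ⌊1555/2⌋ × 1100 = 777 × 1100 mm
G2: ⌊1100/2⌋ × 777 = 550 × 777 mm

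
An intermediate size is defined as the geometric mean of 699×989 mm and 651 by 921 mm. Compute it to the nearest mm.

Short side: √(699 · 651) = √455049 ≈ 674.6 → 675 mm
Long side: √(989 · 921) = √910869 ≈ 954.4 → 954 mm

675 × 954 mm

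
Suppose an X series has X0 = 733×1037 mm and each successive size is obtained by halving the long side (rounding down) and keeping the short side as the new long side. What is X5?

129 × 183 mm

X1 = 518 × 733 mm (from X0 by 1 halving).
X2: ⌊733/2⌋ × 518 = 366 × 518 mm
X3: ⌊518/2⌋ × 366 = 259 × 366 mm
X4: ⌊366/2⌋ × 259 = 183 × 259 mm
X5: ⌊259/2⌋ × 183 = 129 × 183 mm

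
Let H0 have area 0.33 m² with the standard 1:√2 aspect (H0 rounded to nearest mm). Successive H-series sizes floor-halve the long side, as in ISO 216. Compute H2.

Let H0's short side be w mm. w · w√2 = 0.33 m² = 330,000 mm², so w ≈ 483.1 mm and w√2 ≈ 683.1 mm → H0 = 483 × 683 mm.
H1: ⌊683/2⌋ × 483 = 341 × 483 mm
H2: ⌊483/2⌋ × 341 = 241 × 341 mm

241 × 341 mm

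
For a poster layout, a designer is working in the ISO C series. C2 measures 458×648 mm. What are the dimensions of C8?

57 × 81 mm

C3: ⌊648/2⌋ × 458 = 324 × 458 mm
C4: ⌊458/2⌋ × 324 = 229 × 324 mm
C5: ⌊324/2⌋ × 229 = 162 × 229 mm
C6: ⌊229/2⌋ × 162 = 114 × 162 mm
C7: ⌊162/2⌋ × 114 = 81 × 114 mm
C8: ⌊114/2⌋ × 81 = 57 × 81 mm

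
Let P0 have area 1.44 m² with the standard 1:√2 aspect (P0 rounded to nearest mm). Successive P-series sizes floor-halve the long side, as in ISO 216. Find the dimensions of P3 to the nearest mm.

356 × 504 mm

Let P0's short side be w mm. w · w√2 = 1.44 m² = 1,440,000 mm², so w ≈ 1009.1 mm and w√2 ≈ 1427.0 mm → P0 = 1009 × 1427 mm.
P1: ⌊1427/2⌋ × 1009 = 713 × 1009 mm
P2: ⌊1009/2⌋ × 713 = 504 × 713 mm
P3: ⌊713/2⌋ × 504 = 356 × 504 mm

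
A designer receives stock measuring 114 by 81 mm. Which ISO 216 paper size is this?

C7 (81 × 114 mm)

Aspect ratio 114/81 ≈ 1.407 — close to the ISO √2 ≈ 1.414.
In the C-series (envelope sizes, between A and B): C7 = 81 × 114 mm.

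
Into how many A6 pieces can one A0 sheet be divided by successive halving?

64

A0 = 841 × 1189 mm; A6 = 105 × 148 mm.
Each halving step doubles the count; 6 steps from A0 to A6.
2^6 = 64.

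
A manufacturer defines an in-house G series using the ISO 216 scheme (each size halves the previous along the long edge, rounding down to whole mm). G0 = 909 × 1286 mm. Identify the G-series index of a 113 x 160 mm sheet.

G0: 909 × 1286 mm
G1: 643 × 909 mm
G2: 454 × 643 mm
G3: 321 × 454 mm
G4: 227 × 321 mm
G5: 160 × 227 mm
G6: 113 × 160 mm
G7: 80 × 113 mm
→ matches G6.

G6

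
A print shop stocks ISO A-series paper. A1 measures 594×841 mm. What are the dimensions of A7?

A2: ⌊841/2⌋ × 594 = 420 × 594 mm
A3: ⌊594/2⌋ × 420 = 297 × 420 mm
A4: ⌊420/2⌋ × 297 = 210 × 297 mm
A5: ⌊297/2⌋ × 210 = 148 × 210 mm
A6: ⌊210/2⌋ × 148 = 105 × 148 mm
A7: ⌊148/2⌋ × 105 = 74 × 105 mm

74 × 105 mm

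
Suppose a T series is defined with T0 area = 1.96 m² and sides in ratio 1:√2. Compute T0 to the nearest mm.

Let the short side be w mm. Then w · w√2 = 1.96 m² = 1,960,000 mm².
w² = 1,960,000/√2, so w ≈ 1177.3 mm; long side = w√2 ≈ 1664.9 mm.

1177 × 1665 mm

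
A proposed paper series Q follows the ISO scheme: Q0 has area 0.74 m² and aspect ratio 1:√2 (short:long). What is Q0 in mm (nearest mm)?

Let the short side be w mm. Then w · w√2 = 0.74 m² = 740,000 mm².
w² = 740,000/√2, so w ≈ 723.4 mm; long side = w√2 ≈ 1023.0 mm.

723 × 1023 mm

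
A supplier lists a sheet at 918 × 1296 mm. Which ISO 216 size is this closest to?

Aspect ratio 1296/918 ≈ 1.412 — close to the ISO √2 ≈ 1.414.
In the C-series (envelope sizes, between A and B): C0 = 917 × 1297 mm.
Off by 2 mm total — nearest standard size.

C0 (917 × 1297 mm)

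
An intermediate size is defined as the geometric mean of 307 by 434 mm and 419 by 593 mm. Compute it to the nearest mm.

359 × 507 mm

Short side: √(307 · 419) = √128633 ≈ 358.7 → 359 mm
Long side: √(434 · 593) = √257362 ≈ 507.3 → 507 mm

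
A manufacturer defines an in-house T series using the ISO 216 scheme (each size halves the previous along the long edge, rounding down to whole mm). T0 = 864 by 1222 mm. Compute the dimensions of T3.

305 × 432 mm

T1 = 611 × 864 mm (from T0 by 1 halving).
T2: ⌊864/2⌋ × 611 = 432 × 611 mm
T3: ⌊611/2⌋ × 432 = 305 × 432 mm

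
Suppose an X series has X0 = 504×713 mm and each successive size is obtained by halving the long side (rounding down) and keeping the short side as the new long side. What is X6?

X1: ⌊713/2⌋ × 504 = 356 × 504 mm
X2: ⌊504/2⌋ × 356 = 252 × 356 mm
X3: ⌊356/2⌋ × 252 = 178 × 252 mm
X4: ⌊252/2⌋ × 178 = 126 × 178 mm
X5: ⌊178/2⌋ × 126 = 89 × 126 mm
X6: ⌊126/2⌋ × 89 = 63 × 89 mm

63 × 89 mm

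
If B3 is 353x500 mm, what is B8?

B4: ⌊500/2⌋ × 353 = 250 × 353 mm
B5: ⌊353/2⌋ × 250 = 176 × 250 mm
B6: ⌊250/2⌋ × 176 = 125 × 176 mm
B7: ⌊176/2⌋ × 125 = 88 × 125 mm
B8: ⌊125/2⌋ × 88 = 62 × 88 mm

62 × 88 mm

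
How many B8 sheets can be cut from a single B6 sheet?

4

B6 = 125 × 176 mm; B8 = 62 × 88 mm.
Each halving step doubles the count; 2 steps from B6 to B8.
2^2 = 4.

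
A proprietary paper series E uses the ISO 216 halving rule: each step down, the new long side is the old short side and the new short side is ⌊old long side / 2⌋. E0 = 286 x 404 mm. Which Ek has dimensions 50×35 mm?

E6

E0: 286 × 404 mm
E1: 202 × 286 mm
E2: 143 × 202 mm
E3: 101 × 143 mm
E4: 71 × 101 mm
E5: 50 × 71 mm
E6: 35 × 50 mm
E7: 25 × 35 mm
→ matches E6.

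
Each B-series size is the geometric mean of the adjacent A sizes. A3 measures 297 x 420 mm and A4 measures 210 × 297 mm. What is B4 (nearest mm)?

Short side: √(297 · 210) = √62370 ≈ 249.7 → 250 mm
Long side: √(420 · 297) = √124740 ≈ 353.2 → 353 mm

250 × 353 mm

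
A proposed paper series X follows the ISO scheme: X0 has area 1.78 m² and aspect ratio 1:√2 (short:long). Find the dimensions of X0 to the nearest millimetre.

1122 × 1587 mm

Let the short side be w mm. Then w · w√2 = 1.78 m² = 1,780,000 mm².
w² = 1,780,000/√2, so w ≈ 1121.9 mm; long side = w√2 ≈ 1586.6 mm.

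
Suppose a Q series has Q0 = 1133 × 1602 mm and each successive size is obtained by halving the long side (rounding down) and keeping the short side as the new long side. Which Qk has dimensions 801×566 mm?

Q2

Q0: 1133 × 1602 mm
Q1: 801 × 1133 mm
Q2: 566 × 801 mm
Q3: 400 × 566 mm
→ matches Q2.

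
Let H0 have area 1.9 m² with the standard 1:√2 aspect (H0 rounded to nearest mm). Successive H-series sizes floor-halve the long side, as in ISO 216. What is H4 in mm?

289 × 409 mm

Let H0's short side be w mm. w · w√2 = 1.9 m² = 1,900,000 mm², so w ≈ 1159.1 mm and w√2 ≈ 1639.2 mm → H0 = 1159 × 1639 mm.
H1: ⌊1639/2⌋ × 1159 = 819 × 1159 mm
H2: ⌊1159/2⌋ × 819 = 579 × 819 mm
H3: ⌊819/2⌋ × 579 = 409 × 579 mm
H4: ⌊579/2⌋ × 409 = 289 × 409 mm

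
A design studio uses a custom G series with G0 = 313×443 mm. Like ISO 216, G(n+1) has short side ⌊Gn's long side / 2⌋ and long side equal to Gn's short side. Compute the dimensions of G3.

G1: ⌊443/2⌋ × 313 = 221 × 313 mm
G2: ⌊313/2⌋ × 221 = 156 × 221 mm
G3: ⌊221/2⌋ × 156 = 110 × 156 mm

110 × 156 mm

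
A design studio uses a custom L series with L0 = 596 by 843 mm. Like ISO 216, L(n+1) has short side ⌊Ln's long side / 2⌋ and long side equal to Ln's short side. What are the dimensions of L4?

L1: ⌊843/2⌋ × 596 = 421 × 596 mm
L2: ⌊596/2⌋ × 421 = 298 × 421 mm
L3: ⌊421/2⌋ × 298 = 210 × 298 mm
L4: ⌊298/2⌋ × 210 = 149 × 210 mm

149 × 210 mm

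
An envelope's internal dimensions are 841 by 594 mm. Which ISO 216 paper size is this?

A1 (594 × 841 mm)

Aspect ratio 841/594 ≈ 1.416 — close to the ISO √2 ≈ 1.414.
In the A-series (A0 area = 1 m²): A1 = 594 × 841 mm.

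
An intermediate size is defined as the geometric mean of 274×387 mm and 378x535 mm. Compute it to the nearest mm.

322 × 455 mm

Short side: √(274 · 378) = √103572 ≈ 321.8 → 322 mm
Long side: √(387 · 535) = √207045 ≈ 455.0 → 455 mm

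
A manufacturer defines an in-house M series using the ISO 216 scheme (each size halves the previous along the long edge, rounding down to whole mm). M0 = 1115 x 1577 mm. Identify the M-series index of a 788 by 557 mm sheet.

M2

M0: 1115 × 1577 mm
M1: 788 × 1115 mm
M2: 557 × 788 mm
M3: 394 × 557 mm
→ matches M2.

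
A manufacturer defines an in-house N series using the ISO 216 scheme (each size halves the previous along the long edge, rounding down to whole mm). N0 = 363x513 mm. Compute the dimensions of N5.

N1: ⌊513/2⌋ × 363 = 256 × 363 mm
N2: ⌊363/2⌋ × 256 = 181 × 256 mm
N3: ⌊256/2⌋ × 181 = 128 × 181 mm
N4: ⌊181/2⌋ × 128 = 90 × 128 mm
N5: ⌊128/2⌋ × 90 = 64 × 90 mm

64 × 90 mm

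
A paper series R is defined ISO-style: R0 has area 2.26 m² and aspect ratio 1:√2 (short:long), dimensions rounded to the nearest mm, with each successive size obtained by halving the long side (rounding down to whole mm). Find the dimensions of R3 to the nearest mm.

447 × 632 mm

Let R0's short side be w mm. w · w√2 = 2.26 m² = 2,260,000 mm², so w ≈ 1264.1 mm and w√2 ≈ 1787.8 mm → R0 = 1264 × 1788 mm.
R1: ⌊1788/2⌋ × 1264 = 894 × 1264 mm
R2: ⌊1264/2⌋ × 894 = 632 × 894 mm
R3: ⌊894/2⌋ × 632 = 447 × 632 mm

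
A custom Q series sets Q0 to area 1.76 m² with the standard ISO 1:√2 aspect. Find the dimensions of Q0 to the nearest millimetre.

1116 × 1578 mm

Let the short side be w mm. Then w · w√2 = 1.76 m² = 1,760,000 mm².
w² = 1,760,000/√2, so w ≈ 1115.6 mm; long side = w√2 ≈ 1577.7 mm.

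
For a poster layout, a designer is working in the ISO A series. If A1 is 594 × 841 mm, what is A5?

148 × 210 mm

A2: ⌊841/2⌋ × 594 = 420 × 594 mm
A3: ⌊594/2⌋ × 420 = 297 × 420 mm
A4: ⌊420/2⌋ × 297 = 210 × 297 mm
A5: ⌊297/2⌋ × 210 = 148 × 210 mm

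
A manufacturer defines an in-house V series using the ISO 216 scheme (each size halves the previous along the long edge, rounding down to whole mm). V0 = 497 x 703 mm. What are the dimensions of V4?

V1 = 351 × 497 mm (from V0 by 1 halving).
V2: ⌊497/2⌋ × 351 = 248 × 351 mm
V3: ⌊351/2⌋ × 248 = 175 × 248 mm
V4: ⌊248/2⌋ × 175 = 124 × 175 mm

124 × 175 mm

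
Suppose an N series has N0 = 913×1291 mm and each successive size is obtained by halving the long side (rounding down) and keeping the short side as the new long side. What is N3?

322 × 456 mm

N1: ⌊1291/2⌋ × 913 = 645 × 913 mm
N2: ⌊913/2⌋ × 645 = 456 × 645 mm
N3: ⌊645/2⌋ × 456 = 322 × 456 mm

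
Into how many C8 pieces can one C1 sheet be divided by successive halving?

C1 = 648 × 917 mm; C8 = 57 × 81 mm.
Each halving step doubles the count; 7 steps from C1 to C8.
2^7 = 128.

128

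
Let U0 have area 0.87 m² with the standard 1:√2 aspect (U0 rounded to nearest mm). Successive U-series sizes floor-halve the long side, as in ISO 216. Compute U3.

Let U0's short side be w mm. w · w√2 = 0.87 m² = 870,000 mm², so w ≈ 784.3 mm and w√2 ≈ 1109.2 mm → U0 = 784 × 1109 mm.
U1: ⌊1109/2⌋ × 784 = 554 × 784 mm
U2: ⌊784/2⌋ × 554 = 392 × 554 mm
U3: ⌊554/2⌋ × 392 = 277 × 392 mm

277 × 392 mm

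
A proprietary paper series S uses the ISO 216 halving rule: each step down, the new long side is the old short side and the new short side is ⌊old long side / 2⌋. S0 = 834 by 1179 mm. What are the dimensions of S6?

104 × 147 mm

S1 = 589 × 834 mm (from S0 by 1 halving).
S2: ⌊834/2⌋ × 589 = 417 × 589 mm
S3: ⌊589/2⌋ × 417 = 294 × 417 mm
S4: ⌊417/2⌋ × 294 = 208 × 294 mm
S5: ⌊294/2⌋ × 208 = 147 × 208 mm
S6: ⌊208/2⌋ × 147 = 104 × 147 mm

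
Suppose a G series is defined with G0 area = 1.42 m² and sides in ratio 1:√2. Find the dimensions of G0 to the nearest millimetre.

1002 × 1417 mm

Let the short side be w mm. Then w · w√2 = 1.42 m² = 1,420,000 mm².
w² = 1,420,000/√2, so w ≈ 1002.0 mm; long side = w√2 ≈ 1417.1 mm.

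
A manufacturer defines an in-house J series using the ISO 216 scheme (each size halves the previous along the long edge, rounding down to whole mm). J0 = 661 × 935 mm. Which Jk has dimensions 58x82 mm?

J0: 661 × 935 mm
J1: 467 × 661 mm
J2: 330 × 467 mm
J3: 233 × 330 mm
J4: 165 × 233 mm
J5: 116 × 165 mm
J6: 82 × 116 mm
J7: 58 × 82 mm
J8: 41 × 58 mm
→ matches J7.

J7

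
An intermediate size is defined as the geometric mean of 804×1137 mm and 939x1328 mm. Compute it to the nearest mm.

869 × 1229 mm

Short side: √(804 · 939) = √754956 ≈ 868.9 → 869 mm
Long side: √(1137 · 1328) = √1509936 ≈ 1228.8 → 1229 mm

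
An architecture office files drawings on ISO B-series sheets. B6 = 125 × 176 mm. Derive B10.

B7: ⌊176/2⌋ × 125 = 88 × 125 mm
B8: ⌊125/2⌋ × 88 = 62 × 88 mm
B9: ⌊88/2⌋ × 62 = 44 × 62 mm
B10: ⌊62/2⌋ × 44 = 31 × 44 mm

31 × 44 mm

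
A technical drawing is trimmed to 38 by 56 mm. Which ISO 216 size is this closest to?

C9 (40 × 57 mm)

Aspect ratio 56/38 ≈ 1.474 (ISO target is √2 ≈ 1.414).
In the C-series (envelope sizes, between A and B): C9 = 40 × 57 mm.
Off by 3 mm total — nearest standard size.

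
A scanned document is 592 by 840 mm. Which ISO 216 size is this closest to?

A1 (594 × 841 mm)

Aspect ratio 840/592 ≈ 1.419 — close to the ISO √2 ≈ 1.414.
In the A-series (A0 area = 1 m²): A1 = 594 × 841 mm.
Off by 3 mm total — nearest standard size.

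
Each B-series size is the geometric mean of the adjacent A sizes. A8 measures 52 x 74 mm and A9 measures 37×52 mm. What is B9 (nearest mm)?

Short side: √(52 · 37) = √1924 ≈ 43.9 → 44 mm
Long side: √(74 · 52) = √3848 ≈ 62.0 → 62 mm

44 × 62 mm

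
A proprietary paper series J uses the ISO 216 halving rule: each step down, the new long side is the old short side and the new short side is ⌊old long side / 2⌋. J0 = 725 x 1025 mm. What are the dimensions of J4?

181 × 256 mm

J1: ⌊1025/2⌋ × 725 = 512 × 725 mm
J2: ⌊725/2⌋ × 512 = 362 × 512 mm
J3: ⌊512/2⌋ × 362 = 256 × 362 mm
J4: ⌊362/2⌋ × 256 = 181 × 256 mm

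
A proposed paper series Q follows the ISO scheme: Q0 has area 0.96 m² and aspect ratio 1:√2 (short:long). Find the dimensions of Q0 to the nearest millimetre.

Let the short side be w mm. Then w · w√2 = 0.96 m² = 960,000 mm².
w² = 960,000/√2, so w ≈ 823.9 mm; long side = w√2 ≈ 1165.2 mm.

824 × 1165 mm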